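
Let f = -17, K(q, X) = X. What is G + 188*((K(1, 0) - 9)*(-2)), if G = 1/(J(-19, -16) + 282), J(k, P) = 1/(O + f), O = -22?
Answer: 37213887/10997 ≈ 3384.0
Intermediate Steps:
J(k, P) = -1/39 (J(k, P) = 1/(-22 - 17) = 1/(-39) = -1/39)
G = 39/10997 (G = 1/(-1/39 + 282) = 1/(10997/39) = 39/10997 ≈ 0.0035464)
G + 188*((K(1, 0) - 9)*(-2)) = 39/10997 + 188*((0 - 9)*(-2)) = 39/10997 + 188*(-9*(-2)) = 39/10997 + 188*18 = 39/10997 + 3384 = 37213887/10997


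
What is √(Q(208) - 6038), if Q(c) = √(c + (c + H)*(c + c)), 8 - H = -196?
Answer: √(-6038 + 20*√429) ≈ 74.992*I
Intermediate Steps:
H = 204 (H = 8 - 1*(-196) = 8 + 196 = 204)
Q(c) = √(c + 2*c*(204 + c)) (Q(c) = √(c + (c + 204)*(c + c)) = √(c + (204 + c)*(2*c)) = √(c + 2*c*(204 + c)))
√(Q(208) - 6038) = √(√(208*(409 + 2*208)) - 6038) = √(√(208*(409 + 416)) - 6038) = √(√(208*825) - 6038) = √(√171600 - 6038) = √(20*√429 - 6038) = √(-6038 + 20*√429)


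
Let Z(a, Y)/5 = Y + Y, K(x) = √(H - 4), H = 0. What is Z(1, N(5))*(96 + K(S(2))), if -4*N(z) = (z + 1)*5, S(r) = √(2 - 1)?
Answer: -7200 - 150*I ≈ -7200.0 - 150.0*I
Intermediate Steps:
S(r) = 1 (S(r) = √1 = 1)
N(z) = -5/4 - 5*z/4 (N(z) = -(z + 1)*5/4 = -(1 + z)*5/4 = -(5 + 5*z)/4 = -5/4 - 5*z/4)
K(x) = 2*I (K(x) = √(0 - 4) = √(-4) = 2*I)
Z(a, Y) = 10*Y (Z(a, Y) = 5*(Y + Y) = 5*(2*Y) = 10*Y)
Z(1, N(5))*(96 + K(S(2))) = (10*(-5/4 - 5/4*5))*(96 + 2*I) = (10*(-5/4 - 25/4))*(96 + 2*I) = (10*(-15/2))*(96 + 2*I) = -75*(96 + 2*I) = -7200 - 150*I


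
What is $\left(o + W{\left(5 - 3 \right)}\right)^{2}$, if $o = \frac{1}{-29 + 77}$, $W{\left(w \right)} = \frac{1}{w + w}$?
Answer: $\frac{169}{2304} \approx 0.073351$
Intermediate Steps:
$W{\left(w \right)} = \frac{1}{2 w}$
$o = \frac{1}{48} \approx 0.020833$
$\left(o + W{\left(5 - 3 \right)}\right)^{2} = \left(\frac{1}{48} + \frac{1}{2 \left(5 - 3\right)}\right)^{2} = \left(\frac{1}{48} + \frac{1}{2 \cdot 2}\right)^{2} = \left(\frac{1}{48} + \frac{1}{2} \cdot \frac{1}{2}\right)^{2} = \left(\frac{1}{48} + \frac{1}{4}\right)^{2} = \left(\frac{13}{48}\right)^{2} = \frac{169}{2304}$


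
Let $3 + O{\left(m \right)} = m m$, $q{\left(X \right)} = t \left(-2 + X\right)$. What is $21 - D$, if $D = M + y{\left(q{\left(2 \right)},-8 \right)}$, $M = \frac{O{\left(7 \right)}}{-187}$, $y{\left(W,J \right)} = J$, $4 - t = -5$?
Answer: $\frac{5469}{187} \approx 29.246$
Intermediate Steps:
$t = 9$ ($t = 4 - -5 = 4 + 5 = 9$)
$q{\left(X \right)} = -18 + 9 X$ ($q{\left(X \right)} = 9 \left(-2 + X\right) = -18 + 9 X$)
$O{\left(m \right)} = -3 + m^{2}$ ($O{\left(m \right)} = -3 + m m = -3 + m^{2}$)
$M = - \frac{46}{187}$ ($M = \frac{-3 + 7^{2}}{-187} = \left(-3 + 49\right) \left(- \frac{1}{187}\right) = 46 \left(- \frac{1}{187}\right) = - \frac{46}{187} \approx -0.24599$)
$D = - \frac{1542}{187}$ ($D = - \frac{46}{187} - 8 = - \frac{1542}{187} \approx -8.246$)
$21 - D = 21 - - \frac{1542}{187} = 21 + \frac{1542}{187} = \frac{5469}{187}$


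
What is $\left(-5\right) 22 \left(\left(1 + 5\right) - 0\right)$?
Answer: $-660$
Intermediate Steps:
$\left(-5\right) 22 \left(\left(1 + 5\right) - 0\right) = - 110 \left(6 + 0\right) = \left(-110\right) 6 = -660$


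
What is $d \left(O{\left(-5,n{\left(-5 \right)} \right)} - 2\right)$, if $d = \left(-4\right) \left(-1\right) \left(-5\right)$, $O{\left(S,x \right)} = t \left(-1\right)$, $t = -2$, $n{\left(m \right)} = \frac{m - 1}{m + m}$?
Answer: $0$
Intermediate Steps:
$n{\left(m \right)} = \frac{-1 + m}{2 m}$
$O{\left(S,x \right)} = 2$ ($O{\left(S,x \right)} = \left(-2\right) \left(-1\right) = 2$)
$d = -20$ ($d = 4 \left(-5\right) = -20$)
$d \left(O{\left(-5,n{\left(-5 \right)} \right)} - 2\right) = - 20 \left(2 - 2\right) = \left(-20\right) 0 = 0$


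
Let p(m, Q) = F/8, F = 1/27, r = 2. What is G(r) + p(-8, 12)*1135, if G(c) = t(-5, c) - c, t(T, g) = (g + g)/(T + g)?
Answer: 415/216 ≈ 1.9213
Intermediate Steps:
t(T, g) = 2*g/(T + g) (t(T, g) = (2*g)/(T + g) = 2*g/(T + g))
F = 1/27 ≈ 0.037037
p(m, Q) = 1/216 (p(m, Q) = (1/27)/8 = (1/27)*(⅛) = 1/216)
G(c) = -c + 2*c/(-5 + c) (G(c) = 2*c/(-5 + c) - c = -c + 2*c/(-5 + c))
G(r) + p(-8, 12)*1135 = 2*(7 - 1*2)/(-5 + 2) + (1/216)*1135 = 2*(7 - 2)/(-3) + 1135/216 = 2*(-⅓)*5 + 1135/216 = -10/3 + 1135/216 = 415/216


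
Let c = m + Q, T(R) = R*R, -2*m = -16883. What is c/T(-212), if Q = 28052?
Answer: 72987/89888 ≈ 0.81198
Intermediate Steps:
m = 16883/2 (m = -1/2*(-16883) = 16883/2 ≈ 8441.5)
T(R) = R**2
c = 72987/2 (c = 16883/2 + 28052 = 72987/2 ≈ 36494.)
c/T(-212) = 72987/(2*((-212)**2)) = (72987/2)/44944 = (72987/2)*(1/44944) = 72987/89888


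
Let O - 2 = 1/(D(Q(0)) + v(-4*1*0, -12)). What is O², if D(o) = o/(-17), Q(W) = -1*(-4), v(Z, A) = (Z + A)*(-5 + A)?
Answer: 48233025/11999296 ≈ 4.0197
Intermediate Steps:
v(Z, A) = (-5 + A)*(A + Z) (v(Z, A) = (A + Z)*(-5 + A) = (-5 + A)*(A + Z))
Q(W) = 4
D(o) = -o/17 (D(o) = o*(-1/17) = -o/17)
O = 6945/3464 (O = 2 + 1/(-1/17*4 + ((-12)² - 5*(-12) - 5*(-4*1)*0 - 12*(-4*1)*0)) = 2 + 1/(-4/17 + (144 + 60 - (-20)*0 - (-48)*0)) = 2 + 1/(-4/17 + (144 + 60 - 5*0 - 12*0)) = 2 + 1/(-4/17 + (144 + 60 + 0 + 0)) = 2 + 1/(-4/17 + 204) = 2 + 1/(3464/17) = 2 + 17/3464 = 6945/3464 ≈ 2.0049)
O² = (6945/3464)² = 48233025/11999296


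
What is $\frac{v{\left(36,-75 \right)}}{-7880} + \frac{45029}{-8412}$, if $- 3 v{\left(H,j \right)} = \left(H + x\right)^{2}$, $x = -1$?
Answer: $- \frac{17569681}{3314328} \approx -5.3011$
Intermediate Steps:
$v{\left(H,j \right)} = - \frac{\left(-1 + H\right)^{2}}{3}$ ($v{\left(H,j \right)} = - \frac{\left(H - 1\right)^{2}}{3} = - \frac{\left(-1 + H\right)^{2}}{3}$)
$\frac{v{\left(36,-75 \right)}}{-7880} + \frac{45029}{-8412} = \frac{\left(- \frac{1}{3}\right) \left(-1 + 36\right)^{2}}{-7880} + \frac{45029}{-8412} = - \frac{35^{2}}{3} \left(- \frac{1}{7880}\right) + 45029 \left(- \frac{1}{8412}\right) = \left(- \frac{1}{3}\right) 1225 \left(- \frac{1}{7880}\right) - \frac{45029}{8412} = \left(- \frac{1225}{3}\right) \left(- \frac{1}{7880}\right) - \frac{45029}{8412} = \frac{245}{4728} - \frac{45029}{8412} = - \frac{17569681}{3314328}$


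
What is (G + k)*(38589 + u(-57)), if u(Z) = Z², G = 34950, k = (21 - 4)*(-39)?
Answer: 1434499506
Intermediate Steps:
k = -663 (k = 17*(-39) = -663)
(G + k)*(38589 + u(-57)) = (34950 - 663)*(38589 + (-57)²) = 34287*(38589 + 3249) = 34287*41838 = 1434499506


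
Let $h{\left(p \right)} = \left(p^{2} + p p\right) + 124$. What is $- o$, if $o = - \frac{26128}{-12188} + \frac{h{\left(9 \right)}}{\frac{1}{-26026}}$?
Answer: $\frac{22680142960}{3047} \approx 7.4434 \cdot 10^{6}$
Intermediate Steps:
$h{\left(p \right)} = 124 + 2 p^{2}$ ($h{\left(p \right)} = \left(p^{2} + p^{2}\right) + 124 = 2 p^{2} + 124 = 124 + 2 p^{2}$)
$o = - \frac{22680142960}{3047}$ ($o = - \frac{26128}{-12188} + \frac{124 + 2 \cdot 9^{2}}{\frac{1}{-26026}} = \left(-26128\right) \left(- \frac{1}{12188}\right) + \frac{124 + 2 \cdot 81}{- \frac{1}{26026}} = \frac{6532}{3047} + \left(124 + 162\right) \left(-26026\right) = \frac{6532}{3047} + 286 \left(-26026\right) = \frac{6532}{3047} - 7443436 = - \frac{22680142960}{3047} \approx -7.4434 \cdot 10^{6}$)
$- o = \left(-1\right) \left(- \frac{22680142960}{3047}\right) = \frac{22680142960}{3047}$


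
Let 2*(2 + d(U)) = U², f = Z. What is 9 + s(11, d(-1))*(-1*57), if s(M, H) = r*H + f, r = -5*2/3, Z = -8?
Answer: 180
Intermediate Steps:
r = -10/3 (r = -10*⅓ = -10/3 ≈ -3.3333)
f = -8
d(U) = -2 + U²/2
s(M, H) = -8 - 10*H/3 (s(M, H) = -10*H/3 - 8 = -8 - 10*H/3)
9 + s(11, d(-1))*(-1*57) = 9 + (-8 - 10*(-2 + (½)*(-1)²)/3)*(-1*57) = 9 + (-8 - 10*(-2 + (½)*1)/3)*(-57) = 9 + (-8 - 10*(-2 + ½)/3)*(-57) = 9 + (-8 - 10/3*(-3/2))*(-57) = 9 + (-8 + 5)*(-57) = 9 - 3*(-57) = 9 + 171 = 180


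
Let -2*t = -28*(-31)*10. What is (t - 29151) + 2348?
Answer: -31143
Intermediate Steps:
t = -4340 (t = -(-28*(-31))*10/2 = -434*10 = -½*8680 = -4340)
(t - 29151) + 2348 = (-4340 - 29151) + 2348 = -33491 + 2348 = -31143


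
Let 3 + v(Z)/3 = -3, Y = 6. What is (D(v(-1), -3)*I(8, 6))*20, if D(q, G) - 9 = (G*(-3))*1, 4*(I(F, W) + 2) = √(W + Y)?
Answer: -720 + 180*√3 ≈ -408.23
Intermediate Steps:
v(Z) = -18 (v(Z) = -9 + 3*(-3) = -9 - 9 = -18)
I(F, W) = -2 + √(6 + W)/4 (I(F, W) = -2 + √(W + 6)/4 = -2 + √(6 + W)/4)
D(q, G) = 9 - 3*G (D(q, G) = 9 + (G*(-3))*1 = 9 - 3*G*1 = 9 - 3*G)
(D(v(-1), -3)*I(8, 6))*20 = ((9 - 3*(-3))*(-2 + √(6 + 6)/4))*20 = ((9 + 9)*(-2 + √12/4))*20 = (18*(-2 + (2*√3)/4))*20 = (18*(-2 + √3/2))*20 = (-36 + 9*√3)*20 = -720 + 180*√3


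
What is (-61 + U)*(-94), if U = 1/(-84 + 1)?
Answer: 476016/83 ≈ 5735.1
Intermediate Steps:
U = -1/83 (U = 1/(-83) = -1/83 ≈ -0.012048)
(-61 + U)*(-94) = (-61 - 1/83)*(-94) = -5064/83*(-94) = 476016/83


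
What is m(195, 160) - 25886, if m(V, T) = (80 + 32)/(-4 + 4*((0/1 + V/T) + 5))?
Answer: -4322066/167 ≈ -25881.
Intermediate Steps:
m(V, T) = 112/(16 + 4*V/T) (m(V, T) = 112/(-4 + 4*((0*1 + V/T) + 5)) = 112/(-4 + 4*((0 + V/T) + 5)) = 112/(-4 + 4*(V/T + 5)) = 112/(-4 + 4*(5 + V/T)) = 112/(-4 + (20 + 4*V/T)) = 112/(16 + 4*V/T))
m(195, 160) - 25886 = 28*160/(195 + 4*160) - 25886 = 28*160/(195 + 640) - 25886 = 28*160/835 - 25886 = 28*160*(1/835) - 25886 = 896/167 - 25886 = -4322066/167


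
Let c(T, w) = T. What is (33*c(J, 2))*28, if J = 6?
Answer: 5544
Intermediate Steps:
(33*c(J, 2))*28 = (33*6)*28 = 198*28 = 5544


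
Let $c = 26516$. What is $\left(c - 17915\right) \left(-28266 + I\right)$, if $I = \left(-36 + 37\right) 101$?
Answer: $-242247165$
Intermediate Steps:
$I = 101$ ($I = 1 \cdot 101 = 101$)
$\left(c - 17915\right) \left(-28266 + I\right) = \left(26516 - 17915\right) \left(-28266 + 101\right) = \left(26516 - 17915\right) \left(-28165\right) = 8601 \left(-28165\right) = -242247165$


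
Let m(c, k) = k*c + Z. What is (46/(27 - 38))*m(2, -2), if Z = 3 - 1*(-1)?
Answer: 0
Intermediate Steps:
Z = 4 (Z = 3 + 1 = 4)
m(c, k) = 4 + c*k (m(c, k) = k*c + 4 = c*k + 4 = 4 + c*k)
(46/(27 - 38))*m(2, -2) = (46/(27 - 38))*(4 + 2*(-2)) = (46/(-11))*(4 - 4) = -1/11*46*0 = -46/11*0 = 0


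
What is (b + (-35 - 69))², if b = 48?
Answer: 3136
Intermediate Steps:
(b + (-35 - 69))² = (48 + (-35 - 69))² = (48 - 104)² = (-56)² = 3136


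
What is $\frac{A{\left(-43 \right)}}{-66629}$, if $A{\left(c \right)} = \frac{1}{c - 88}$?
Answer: $\frac{1}{8728399} \approx 1.1457 \cdot 10^{-7}$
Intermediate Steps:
$A{\left(c \right)} = \frac{1}{-88 + c}$
$\frac{A{\left(-43 \right)}}{-66629} = \frac{1}{\left(-88 - 43\right) \left(-66629\right)} = \frac{1}{-131} \left(- \frac{1}{66629}\right) = \left(- \frac{1}{131}\right) \left(- \frac{1}{66629}\right) = \frac{1}{8728399}$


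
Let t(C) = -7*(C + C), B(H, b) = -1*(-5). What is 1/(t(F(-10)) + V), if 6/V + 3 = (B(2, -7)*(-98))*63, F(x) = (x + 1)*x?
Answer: -10291/12966662 ≈ -0.00079365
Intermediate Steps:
F(x) = x*(1 + x) (F(x) = (1 + x)*x = x*(1 + x))
B(H, b) = 5
t(C) = -14*C
V = -2/10291 (V = 6/(-3 + (5*(-98))*63) = 6/(-3 - 490*63) = 6/(-3 - 30870) = 6/(-30873) = 6*(-1/30873) = -2/10291 ≈ -0.00019434)
1/(t(F(-10)) + V) = 1/(-(-140)*(1 - 10) - 2/10291) = 1/(-(-140)*(-9) - 2/10291) = 1/(-14*90 - 2/10291) = 1/(-1260 - 2/10291) = 1/(-12966662/10291) = -10291/12966662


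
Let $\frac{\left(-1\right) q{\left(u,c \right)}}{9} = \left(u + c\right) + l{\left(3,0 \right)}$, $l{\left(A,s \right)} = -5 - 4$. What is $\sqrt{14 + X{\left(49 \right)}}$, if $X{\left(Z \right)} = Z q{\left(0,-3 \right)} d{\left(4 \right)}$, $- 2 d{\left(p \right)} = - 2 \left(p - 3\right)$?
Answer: $\sqrt{5306} \approx 72.842$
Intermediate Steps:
$d{\left(p \right)} = -3 + p$ ($d{\left(p \right)} = - \frac{\left(-2\right) \left(p - 3\right)}{2} = - \frac{\left(-2\right) \left(-3 + p\right)}{2} = - \frac{6 - 2 p}{2} = -3 + p$)
$l{\left(A,s \right)} = -9$ ($l{\left(A,s \right)} = -5 - 4 = -9$)
$q{\left(u,c \right)} = 81 - 9 c - 9 u$ ($q{\left(u,c \right)} = - 9 \left(\left(u + c\right) - 9\right) = - 9 \left(\left(c + u\right) - 9\right) = - 9 \left(-9 + c + u\right) = 81 - 9 c - 9 u$)
$X{\left(Z \right)} = 108 Z$ ($X{\left(Z \right)} = Z \left(81 - -27 - 0\right) \left(-3 + 4\right) = Z \left(81 + 27 + 0\right) 1 = Z 108 \cdot 1 = 108 Z 1 = 108 Z$)
$\sqrt{14 + X{\left(49 \right)}} = \sqrt{14 + 108 \cdot 49} = \sqrt{14 + 5292} = \sqrt{5306}$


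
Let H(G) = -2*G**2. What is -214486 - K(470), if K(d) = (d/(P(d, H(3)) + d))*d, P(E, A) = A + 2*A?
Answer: -22361769/104 ≈ -2.1502e+5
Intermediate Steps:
P(E, A) = 3*A
K(d) = d**2/(-54 + d) (K(d) = (d/(3*(-2*3**2) + d))*d = (d/(3*(-2*9) + d))*d = (d/(3*(-18) + d))*d = (d/(-54 + d))*d = d**2/(-54 + d))
-214486 - K(470) = -214486 - 470**2/(-54 + 470) = -214486 - 220900/416 = -214486 - 1*55225/104 = -214486 - 55225/104 = -22361769/104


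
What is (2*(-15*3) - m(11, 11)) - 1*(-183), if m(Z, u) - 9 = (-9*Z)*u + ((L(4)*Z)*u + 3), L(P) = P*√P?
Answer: 202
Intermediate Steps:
L(P) = P^(3/2)
m(Z, u) = 12 - Z*u (m(Z, u) = 9 + ((-9*Z)*u + ((4^(3/2)*Z)*u + 3)) = 9 + (-9*Z*u + ((8*Z)*u + 3)) = 9 + (-9*Z*u + (8*Z*u + 3)) = 9 + (-9*Z*u + (3 + 8*Z*u)) = 9 + (3 - Z*u) = 12 - Z*u)
(2*(-15*3) - m(11, 11)) - 1*(-183) = (2*(-15*3) - (12 - 1*11*11)) - 1*(-183) = (2*(-45) - (12 - 121)) + 183 = (-90 - 1*(-109)) + 183 = (-90 + 109) + 183 = 19 + 183 = 202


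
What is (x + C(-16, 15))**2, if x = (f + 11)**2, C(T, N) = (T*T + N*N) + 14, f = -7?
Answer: 261121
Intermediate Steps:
C(T, N) = 14 + N**2 + T**2 (C(T, N) = (T**2 + N**2) + 14 = (N**2 + T**2) + 14 = 14 + N**2 + T**2)
x = 16 (x = (-7 + 11)**2 = 4**2 = 16)
(x + C(-16, 15))**2 = (16 + (14 + 15**2 + (-16)**2))**2 = (16 + (14 + 225 + 256))**2 = (16 + 495)**2 = 511**2 = 261121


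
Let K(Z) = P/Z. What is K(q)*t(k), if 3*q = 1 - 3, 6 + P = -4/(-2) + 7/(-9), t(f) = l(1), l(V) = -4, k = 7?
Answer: -86/3 ≈ -28.667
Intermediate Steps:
t(f) = -4
P = -43/9 (P = -6 + (-4/(-2) + 7/(-9)) = -6 + (-4*(-½) + 7*(-⅑)) = -6 + (2 - 7/9) = -6 + 11/9 = -43/9 ≈ -4.7778)
q = -⅔ (q = (1 - 3)/3 = (⅓)*(-2) = -⅔ ≈ -0.66667)
K(Z) = -43/(9*Z)
K(q)*t(k) = -43/(9*(-⅔))*(-4) = -43/9*(-3/2)*(-4) = (43/6)*(-4) = -86/3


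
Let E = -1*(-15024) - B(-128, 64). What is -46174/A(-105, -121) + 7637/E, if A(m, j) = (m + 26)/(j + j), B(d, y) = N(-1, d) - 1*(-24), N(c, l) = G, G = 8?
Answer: -167521623813/1184368 ≈ -1.4144e+5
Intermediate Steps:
N(c, l) = 8
B(d, y) = 32 (B(d, y) = 8 - 1*(-24) = 8 + 24 = 32)
A(m, j) = (26 + m)/(2*j) (A(m, j) = (26 + m)/((2*j)) = (26 + m)*(1/(2*j)) = (26 + m)/(2*j))
E = 14992 (E = -1*(-15024) - 1*32 = 15024 - 32 = 14992)
-46174/A(-105, -121) + 7637/E = -46174*(-242/(26 - 105)) + 7637/14992 = -46174/((1/2)*(-1/121)*(-79)) + 7637*(1/14992) = -46174/79/242 + 7637/14992 = -46174*242/79 + 7637/14992 = -11174108/79 + 7637/14992 = -167521623813/1184368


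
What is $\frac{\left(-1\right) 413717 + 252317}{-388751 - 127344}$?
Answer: $\frac{32280}{103219} \approx 0.31273$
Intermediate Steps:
$\frac{\left(-1\right) 413717 + 252317}{-388751 - 127344} = \frac{-413717 + 252317}{-516095} = \left(-161400\right) \left(- \frac{1}{516095}\right) = \frac{32280}{103219}$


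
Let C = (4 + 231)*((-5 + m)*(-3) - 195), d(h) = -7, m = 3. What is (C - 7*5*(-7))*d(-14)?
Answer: 309190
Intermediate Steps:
C = -44415 (C = (4 + 231)*((-5 + 3)*(-3) - 195) = 235*(-2*(-3) - 195) = 235*(6 - 195) = 235*(-189) = -44415)
(C - 7*5*(-7))*d(-14) = (-44415 - 7*5*(-7))*(-7) = (-44415 - 35*(-7))*(-7) = (-44415 + 245)*(-7) = -44170*(-7) = 309190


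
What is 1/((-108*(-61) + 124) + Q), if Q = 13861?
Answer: 1/20573 ≈ 4.8607e-5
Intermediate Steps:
1/((-108*(-61) + 124) + Q) = 1/((-108*(-61) + 124) + 13861) = 1/((6588 + 124) + 13861) = 1/(6712 + 13861) = 1/20573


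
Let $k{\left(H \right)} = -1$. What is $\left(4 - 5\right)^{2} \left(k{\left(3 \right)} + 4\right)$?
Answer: $3$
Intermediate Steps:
$\left(4 - 5\right)^{2} \left(k{\left(3 \right)} + 4\right) = \left(4 - 5\right)^{2} \left(-1 + 4\right) = \left(4 - 5\right)^{2} \cdot 3 = \left(-1\right)^{2} \cdot 3 = 1 \cdot 3 = 3$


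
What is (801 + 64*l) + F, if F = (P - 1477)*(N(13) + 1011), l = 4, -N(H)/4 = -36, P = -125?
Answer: -1849253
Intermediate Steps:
N(H) = 144 (N(H) = -4*(-36) = 144)
F = -1850310 (F = (-125 - 1477)*(144 + 1011) = -1602*1155 = -1850310)
(801 + 64*l) + F = (801 + 64*4) - 1850310 = (801 + 256) - 1850310 = 1057 - 1850310 = -1849253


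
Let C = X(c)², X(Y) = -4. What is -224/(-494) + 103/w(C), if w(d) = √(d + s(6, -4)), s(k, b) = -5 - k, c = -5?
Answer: 112/247 + 103*√5/5 ≈ 46.516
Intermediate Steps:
C = 16 (C = (-4)² = 16)
w(d) = √(-11 + d) (w(d) = √(d + (-5 - 1*6)) = √(d + (-5 - 6)) = √(d - 11) = √(-11 + d))
-224/(-494) + 103/w(C) = -224/(-494) + 103/(√(-11 + 16)) = -224*(-1/494) + 103/(√5) = 112/247 + 103*(√5/5) = 112/247 + 103*√5/5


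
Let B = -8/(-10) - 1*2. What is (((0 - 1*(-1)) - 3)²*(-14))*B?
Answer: 336/5 ≈ 67.200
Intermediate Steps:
B = -6/5 (B = -8*(-⅒) - 2 = ⅘ - 2 = -6/5 ≈ -1.2000)
(((0 - 1*(-1)) - 3)²*(-14))*B = (((0 - 1*(-1)) - 3)²*(-14))*(-6/5) = (((0 + 1) - 3)²*(-14))*(-6/5) = ((1 - 3)²*(-14))*(-6/5) = ((-2)²*(-14))*(-6/5) = (4*(-14))*(-6/5) = -56*(-6/5) = 336/5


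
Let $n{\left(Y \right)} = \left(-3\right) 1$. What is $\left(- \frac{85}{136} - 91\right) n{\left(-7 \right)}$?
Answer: $\frac{2199}{8} \approx 274.88$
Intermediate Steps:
$n{\left(Y \right)} = -3$
$\left(- \frac{85}{136} - 91\right) n{\left(-7 \right)} = \left(- \frac{85}{136} - 91\right) \left(-3\right) = \left(\left(-85\right) \frac{1}{136} - 91\right) \left(-3\right) = \left(- \frac{5}{8} - 91\right) \left(-3\right) = \left(- \frac{733}{8}\right) \left(-3\right) = \frac{2199}{8}$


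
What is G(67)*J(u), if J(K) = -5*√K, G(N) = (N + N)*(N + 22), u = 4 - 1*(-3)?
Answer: -59630*√7 ≈ -1.5777e+5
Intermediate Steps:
u = 7 (u = 4 + 3 = 7)
G(N) = 2*N*(22 + N) (G(N) = (2*N)*(22 + N) = 2*N*(22 + N))
G(67)*J(u) = (2*67*(22 + 67))*(-5*√7) = (2*67*89)*(-5*√7) = 11926*(-5*√7) = -59630*√7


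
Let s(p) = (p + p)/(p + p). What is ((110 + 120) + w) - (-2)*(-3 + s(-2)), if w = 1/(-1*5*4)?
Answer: 4519/20 ≈ 225.95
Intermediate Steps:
s(p) = 1 (s(p) = (2*p)/((2*p)) = (2*p)*(1/(2*p)) = 1)
w = -1/20 (w = 1/(-5*4) = 1/(-20) = -1/20 ≈ -0.050000)
((110 + 120) + w) - (-2)*(-3 + s(-2)) = ((110 + 120) - 1/20) - (-2)*(-3 + 1) = (230 - 1/20) - (-2)*(-2) = 4599/20 - 1*4 = 4599/20 - 4 = 4519/20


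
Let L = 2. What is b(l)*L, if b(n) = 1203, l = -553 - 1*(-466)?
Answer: 2406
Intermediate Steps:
l = -87 (l = -553 + 466 = -87)
b(l)*L = 1203*2 = 2406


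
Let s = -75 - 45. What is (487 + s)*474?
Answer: 173958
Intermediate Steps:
s = -120
(487 + s)*474 = (487 - 120)*474 = 367*474 = 173958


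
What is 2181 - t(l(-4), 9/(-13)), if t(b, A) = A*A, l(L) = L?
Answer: 368508/169 ≈ 2180.5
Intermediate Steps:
t(b, A) = A**2
2181 - t(l(-4), 9/(-13)) = 2181 - (9/(-13))**2 = 2181 - (9*(-1/13))**2 = 2181 - (-9/13)**2 = 2181 - 1*81/169 = 2181 - 81/169 = 368508/169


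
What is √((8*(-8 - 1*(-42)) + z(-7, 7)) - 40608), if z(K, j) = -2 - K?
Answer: I*√40331 ≈ 200.83*I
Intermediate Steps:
√((8*(-8 - 1*(-42)) + z(-7, 7)) - 40608) = √((8*(-8 - 1*(-42)) + (-2 - 1*(-7))) - 40608) = √((8*(-8 + 42) + (-2 + 7)) - 40608) = √((8*34 + 5) - 40608) = √((272 + 5) - 40608) = √(277 - 40608) = √(-40331) = I*√40331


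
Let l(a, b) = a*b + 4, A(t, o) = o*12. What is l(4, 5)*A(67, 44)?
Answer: 12672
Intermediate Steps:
A(t, o) = 12*o
l(a, b) = 4 + a*b
l(4, 5)*A(67, 44) = (4 + 4*5)*(12*44) = (4 + 20)*528 = 24*528 = 12672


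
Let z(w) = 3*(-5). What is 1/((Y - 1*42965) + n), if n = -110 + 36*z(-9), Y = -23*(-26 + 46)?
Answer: -1/44075 ≈ -2.2689e-5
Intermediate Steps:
z(w) = -15
Y = -460 (Y = -23*20 = -460)
n = -650 (n = -110 + 36*(-15) = -110 - 540 = -650)
1/((Y - 1*42965) + n) = 1/((-460 - 1*42965) - 650) = 1/((-460 - 42965) - 650) = 1/(-43425 - 650) = 1/(-44075) = -1/44075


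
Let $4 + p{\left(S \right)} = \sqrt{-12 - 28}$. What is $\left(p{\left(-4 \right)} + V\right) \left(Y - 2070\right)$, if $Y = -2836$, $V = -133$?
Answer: $672122 - 9812 i \sqrt{10} \approx 6.7212 \cdot 10^{5} - 31028.0 i$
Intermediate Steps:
$p{\left(S \right)} = -4 + 2 i \sqrt{10}$ ($p{\left(S \right)} = -4 + \sqrt{-12 - 28} = -4 + \sqrt{-40} = -4 + 2 i \sqrt{10}$)
$\left(p{\left(-4 \right)} + V\right) \left(Y - 2070\right) = \left(\left(-4 + 2 i \sqrt{10}\right) - 133\right) \left(-2836 - 2070\right) = \left(-137 + 2 i \sqrt{10}\right) \left(-4906\right) = 672122 - 9812 i \sqrt{10}$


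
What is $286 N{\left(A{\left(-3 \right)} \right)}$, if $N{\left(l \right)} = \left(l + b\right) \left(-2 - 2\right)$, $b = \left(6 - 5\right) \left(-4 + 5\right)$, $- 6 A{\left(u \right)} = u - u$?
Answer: $-1144$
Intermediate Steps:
$A{\left(u \right)} = 0$ ($A{\left(u \right)} = - \frac{u - u}{6} = \left(- \frac{1}{6}\right) 0 = 0$)
$b = 1$ ($b = 1 \cdot 1 = 1$)
$N{\left(l \right)} = -4 - 4 l$ ($N{\left(l \right)} = \left(l + 1\right) \left(-2 - 2\right) = \left(1 + l\right) \left(-4\right) = -4 - 4 l$)
$286 N{\left(A{\left(-3 \right)} \right)} = 286 \left(-4 - 0\right) = 286 \left(-4 + 0\right) = 286 \left(-4\right) = -1144$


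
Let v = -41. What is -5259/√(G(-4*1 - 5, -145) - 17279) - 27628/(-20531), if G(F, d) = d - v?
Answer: 27628/20531 + 5259*I*√17383/17383 ≈ 1.3457 + 39.888*I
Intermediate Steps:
G(F, d) = 41 + d (G(F, d) = d - 1*(-41) = d + 41 = 41 + d)
-5259/√(G(-4*1 - 5, -145) - 17279) - 27628/(-20531) = -5259/√((41 - 145) - 17279) - 27628/(-20531) = -5259/√(-104 - 17279) - 27628*(-1/20531) = -5259*(-I*√17383/17383) + 27628/20531 = -(-5259)*I*√17383/17383 + 27628/20531 = 5259*I*√17383/17383 + 27628/20531 = 27628/20531 + 5259*I*√17383/17383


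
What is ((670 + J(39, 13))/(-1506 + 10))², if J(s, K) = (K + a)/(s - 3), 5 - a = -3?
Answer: 64754209/322274304 ≈ 0.20093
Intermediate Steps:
a = 8 (a = 5 - 1*(-3) = 5 + 3 = 8)
J(s, K) = (8 + K)/(-3 + s) (J(s, K) = (K + 8)/(s - 3) = (8 + K)/(-3 + s))
((670 + J(39, 13))/(-1506 + 10))² = ((670 + (8 + 13)/(-3 + 39))/(-1506 + 10))² = ((670 + 21/36)/(-1496))² = ((670 + (1/36)*21)*(-1/1496))² = ((670 + 7/12)*(-1/1496))² = ((8047/12)*(-1/1496))² = (-8047/17952)² = 64754209/322274304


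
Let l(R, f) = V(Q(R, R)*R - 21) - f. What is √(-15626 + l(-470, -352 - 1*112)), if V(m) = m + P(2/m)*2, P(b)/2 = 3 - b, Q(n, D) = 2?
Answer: I*√15482663/31 ≈ 126.93*I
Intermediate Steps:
P(b) = 6 - 2*b (P(b) = 2*(3 - b) = 6 - 2*b)
V(m) = 12 + m - 8/m (V(m) = m + (6 - 4/m)*2 = m + (12 - 8/m) = 12 + m - 8/m)
l(R, f) = -9 - f - 8/(-21 + 2*R) + 2*R (l(R, f) = (12 + (2*R - 21) - 8/(2*R - 21)) - f = (12 + (-21 + 2*R) - 8/(-21 + 2*R)) - f = (-9 - 8/(-21 + 2*R) + 2*R) - f = -9 - f - 8/(-21 + 2*R) + 2*R)
√(-15626 + l(-470, -352 - 1*112)) = √(-15626 + (-260 + 24*(-470) + (-21 + 2*(-470))*(-21 - (-352 - 1*112) + 2*(-470)))/(-21 + 2*(-470))) = √(-15626 + (-260 - 11280 + (-21 - 940)*(-21 - (-352 - 112) - 940))/(-21 - 940)) = √(-15626 + (-260 - 11280 - 961*(-21 - 1*(-464) - 940))/(-961)) = √(-15626 - (-260 - 11280 - 961*(-21 + 464 - 940))/961) = √(-15626 - (-260 - 11280 - 961*(-497))/961) = √(-15626 - (-260 - 11280 + 477617)/961) = √(-15626 - 1/961*466077) = √(-15626 - 466077/961) = √(-15482663/961) = I*√15482663/31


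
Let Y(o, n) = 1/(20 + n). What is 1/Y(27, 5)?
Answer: 25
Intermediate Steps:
1/Y(27, 5) = 1/(1/(20 + 5)) = 1/(1/25) = 25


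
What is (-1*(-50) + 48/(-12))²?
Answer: 2116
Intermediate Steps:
(-1*(-50) + 48/(-12))² = (50 + 48*(-1/12))² = (50 - 4)² = 46² = 2116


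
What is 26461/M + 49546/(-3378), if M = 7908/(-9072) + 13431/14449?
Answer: 488181774920791/1067355105 ≈ 4.5738e+5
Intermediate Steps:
M = 631945/10923444 (M = 7908*(-1/9072) + 13431*(1/14449) = -659/756 + 13431/14449 = 631945/10923444 ≈ 0.057852)
26461/M + 49546/(-3378) = 26461/(631945/10923444) + 49546/(-3378) = 26461*(10923444/631945) + 49546*(-1/3378) = 289045251684/631945 - 24773/1689 = 488181774920791/1067355105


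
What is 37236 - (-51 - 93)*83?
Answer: 49188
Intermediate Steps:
37236 - (-51 - 93)*83 = 37236 - (-144)*83 = 37236 - 1*(-11952) = 37236 + 11952 = 49188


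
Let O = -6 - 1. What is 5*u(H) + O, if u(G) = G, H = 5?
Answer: 18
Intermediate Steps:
O = -7
5*u(H) + O = 5*5 - 7 = 25 - 7 = 18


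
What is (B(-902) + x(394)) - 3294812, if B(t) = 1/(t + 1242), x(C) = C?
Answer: -1120102119/340 ≈ -3.2944e+6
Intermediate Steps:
B(t) = 1/(1242 + t)
(B(-902) + x(394)) - 3294812 = (1/(1242 - 902) + 394) - 3294812 = (1/340 + 394) - 3294812 = 133961/340 - 3294812 = -1120102119/340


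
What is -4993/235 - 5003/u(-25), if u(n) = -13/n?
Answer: -29457534/3055 ≈ -9642.4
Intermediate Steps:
-4993/235 - 5003/u(-25) = -4993/235 - 5003/((-13/(-25))) = -4993*1/235 - 5003/((-13*(-1/25))) = -4993/235 - 5003/13/25 = -4993/235 - 5003*25/13 = -4993/235 - 125075/13 = -29457534/3055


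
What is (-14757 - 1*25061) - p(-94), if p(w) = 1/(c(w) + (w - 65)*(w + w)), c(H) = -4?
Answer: -1190080385/29888 ≈ -39818.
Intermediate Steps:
p(w) = 1/(-4 + 2*w*(-65 + w)) (p(w) = 1/(-4 + (w - 65)*(w + w)) = 1/(-4 + (-65 + w)*(2*w)) = 1/(-4 + 2*w*(-65 + w)))
(-14757 - 1*25061) - p(-94) = (-14757 - 1*25061) - 1/(2*(-2 + (-94)**2 - 65*(-94))) = (-14757 - 25061) - 1/(2*(-2 + 8836 + 6110)) = -39818 - 1/(2*14944) = -39818 - 1*1/29888 = -39818 - 1/29888 = -1190080385/29888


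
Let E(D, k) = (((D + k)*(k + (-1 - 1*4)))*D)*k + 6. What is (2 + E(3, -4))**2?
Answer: 10000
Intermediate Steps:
E(D, k) = 6 + D*k*(-5 + k)*(D + k) (E(D, k) = (((D + k)*(k + (-1 - 4)))*D)*k + 6 = (((D + k)*(k - 5))*D)*k + 6 = (((D + k)*(-5 + k))*D)*k + 6 = (((-5 + k)*(D + k))*D)*k + 6 = (D*(-5 + k)*(D + k))*k + 6 = D*k*(-5 + k)*(D + k) + 6 = 6 + D*k*(-5 + k)*(D + k))
(2 + E(3, -4))**2 = (2 + (6 + 3*(-4)**3 + 3**2*(-4)**2 - 5*3*(-4)**2 - 5*(-4)*3**2))**2 = (2 + (6 + 3*(-64) + 9*16 - 5*3*16 - 5*(-4)*9))**2 = (2 + (6 - 192 + 144 - 240 + 180))**2 = (2 - 102)**2 = (-100)**2 = 10000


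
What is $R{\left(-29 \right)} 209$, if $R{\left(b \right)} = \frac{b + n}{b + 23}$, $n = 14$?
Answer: $\frac{1045}{2} \approx 522.5$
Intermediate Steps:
$R{\left(b \right)} = \frac{14 + b}{23 + b}$ ($R{\left(b \right)} = \frac{b + 14}{b + 23} = \frac{14 + b}{23 + b}$)
$R{\left(-29 \right)} 209 = \frac{14 - 29}{23 - 29} \cdot 209 = \frac{1}{-6} \left(-15\right) 209 = \left(- \frac{1}{6}\right) \left(-15\right) 209 = \frac{5}{2} \cdot 209 = \frac{1045}{2}$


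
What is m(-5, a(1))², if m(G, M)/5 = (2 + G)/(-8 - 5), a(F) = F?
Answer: 225/169 ≈ 1.3314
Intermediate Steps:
m(G, M) = -10/13 - 5*G/13 (m(G, M) = 5*((2 + G)/(-8 - 5)) = 5*((2 + G)/(-13)) = 5*((2 + G)*(-1/13)) = 5*(-2/13 - G/13) = -10/13 - 5*G/13)
m(-5, a(1))² = (-10/13 - 5/13*(-5))² = (-10/13 + 25/13)² = (15/13)² = 225/169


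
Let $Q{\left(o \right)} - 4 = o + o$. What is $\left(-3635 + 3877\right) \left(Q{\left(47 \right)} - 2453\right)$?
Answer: $-569910$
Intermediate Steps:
$Q{\left(o \right)} = 4 + 2 o$ ($Q{\left(o \right)} = 4 + \left(o + o\right) = 4 + 2 o$)
$\left(-3635 + 3877\right) \left(Q{\left(47 \right)} - 2453\right) = \left(-3635 + 3877\right) \left(\left(4 + 2 \cdot 47\right) - 2453\right) = 242 \left(\left(4 + 94\right) - 2453\right) = 242 \left(98 - 2453\right) = 242 \left(-2355\right) = -569910$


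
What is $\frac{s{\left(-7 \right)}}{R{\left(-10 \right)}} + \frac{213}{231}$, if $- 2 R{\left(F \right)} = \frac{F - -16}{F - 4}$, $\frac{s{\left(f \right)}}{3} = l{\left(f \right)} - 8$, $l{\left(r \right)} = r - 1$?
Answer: $- \frac{17177}{77} \approx -223.08$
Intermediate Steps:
$l{\left(r \right)} = -1 + r$ ($l{\left(r \right)} = r - 1 = -1 + r$)
$s{\left(f \right)} = -27 + 3 f$ ($s{\left(f \right)} = 3 \left(\left(-1 + f\right) - 8\right) = 3 \left(-9 + f\right) = -27 + 3 f$)
$R{\left(F \right)} = - \frac{16 + F}{2 \left(-4 + F\right)}$ ($R{\left(F \right)} = - \frac{\left(F - -16\right) \frac{1}{F - 4}}{2} = - \frac{\left(F + 16\right) \frac{1}{-4 + F}}{2} = - \frac{\left(16 + F\right) \frac{1}{-4 + F}}{2} = - \frac{\frac{1}{-4 + F} \left(16 + F\right)}{2} = - \frac{16 + F}{2 \left(-4 + F\right)}$)
$\frac{s{\left(-7 \right)}}{R{\left(-10 \right)}} + \frac{213}{231} = \frac{-27 + 3 \left(-7\right)}{\frac{1}{2} \frac{1}{-4 - 10} \left(-16 - -10\right)} + \frac{213}{231} = \frac{-27 - 21}{\frac{1}{2} \frac{1}{-14} \left(-16 + 10\right)} + 213 \cdot \frac{1}{231} = - \frac{48}{\frac{1}{2} \left(- \frac{1}{14}\right) \left(-6\right)} + \frac{71}{77} = - \frac{48}{\frac{3}{14}} + \frac{71}{77} = \left(-48\right) \frac{14}{3} + \frac{71}{77} = -224 + \frac{71}{77} = - \frac{17177}{77}$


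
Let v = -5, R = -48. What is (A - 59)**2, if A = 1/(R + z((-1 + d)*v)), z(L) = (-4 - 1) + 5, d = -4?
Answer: 8025889/2304 ≈ 3483.5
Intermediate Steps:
z(L) = 0 (z(L) = -5 + 5 = 0)
A = -1/48 (A = 1/(-48 + 0) = 1/(-48) = -1/48 ≈ -0.020833)
(A - 59)**2 = (-1/48 - 59)**2 = (-2833/48)**2 = 8025889/2304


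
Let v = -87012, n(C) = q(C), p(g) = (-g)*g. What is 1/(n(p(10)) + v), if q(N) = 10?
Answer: -1/87002 ≈ -1.1494e-5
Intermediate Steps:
p(g) = -g²
n(C) = 10
1/(n(p(10)) + v) = 1/(10 - 87012) = 1/(-87002) = -1/87002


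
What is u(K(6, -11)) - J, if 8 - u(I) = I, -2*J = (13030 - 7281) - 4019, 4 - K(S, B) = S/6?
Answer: 870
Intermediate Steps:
K(S, B) = 4 - S/6
J = -865 (J = -((13030 - 7281) - 4019)/2 = -(5749 - 4019)/2 = -½*1730 = -865)
u(I) = 8 - I
u(K(6, -11)) - J = (8 - (4 - ⅙*6)) - 1*(-865) = (8 - (4 - 1)) + 865 = (8 - 1*3) + 865 = (8 - 3) + 865 = 5 + 865 = 870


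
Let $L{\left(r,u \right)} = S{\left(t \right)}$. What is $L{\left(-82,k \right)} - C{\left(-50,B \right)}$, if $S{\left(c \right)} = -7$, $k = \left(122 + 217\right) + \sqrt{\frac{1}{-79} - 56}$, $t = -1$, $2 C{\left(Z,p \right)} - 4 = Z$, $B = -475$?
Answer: $16$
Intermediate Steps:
$C{\left(Z,p \right)} = 2 + \frac{Z}{2}$
$k = 339 + \frac{5 i \sqrt{13983}}{79}$ ($k = 339 + \sqrt{- \frac{1}{79} - 56} = 339 + \sqrt{- \frac{4425}{79}} = 339 + \frac{5 i \sqrt{13983}}{79} \approx 339.0 + 7.4842 i$)
$L{\left(r,u \right)} = -7$
$L{\left(-82,k \right)} - C{\left(-50,B \right)} = -7 - \left(2 + \frac{1}{2} \left(-50\right)\right) = -7 - \left(2 - 25\right) = -7 - -23 = -7 + 23 = 16$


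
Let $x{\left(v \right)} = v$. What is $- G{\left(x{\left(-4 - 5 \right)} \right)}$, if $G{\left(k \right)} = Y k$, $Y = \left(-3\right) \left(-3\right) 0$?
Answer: $0$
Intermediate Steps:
$Y = 0$ ($Y = 9 \cdot 0 = 0$)
$G{\left(k \right)} = 0$ ($G{\left(k \right)} = 0 k = 0$)
$- G{\left(x{\left(-4 - 5 \right)} \right)} = \left(-1\right) 0 = 0$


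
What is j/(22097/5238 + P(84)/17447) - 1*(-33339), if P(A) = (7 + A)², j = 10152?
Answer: 15226936422015/428902237 ≈ 35502.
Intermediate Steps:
j/(22097/5238 + P(84)/17447) - 1*(-33339) = 10152/(22097/5238 + (7 + 84)²/17447) - 1*(-33339) = 10152/(22097*(1/5238) + 91²*(1/17447)) + 33339 = 10152/(22097/5238 + 8281*(1/17447)) + 33339 = 10152/(22097/5238 + 8281/17447) + 33339 = 10152/(428902237/91387386) + 33339 = 10152*(91387386/428902237) + 33339 = 927764742672/428902237 + 33339 = 15226936422015/428902237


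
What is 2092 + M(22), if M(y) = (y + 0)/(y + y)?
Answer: 4185/2 ≈ 2092.5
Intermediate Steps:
M(y) = ½ (M(y) = y/((2*y)) = y*(1/(2*y)) = ½)
2092 + M(22) = 2092 + ½ = 4185/2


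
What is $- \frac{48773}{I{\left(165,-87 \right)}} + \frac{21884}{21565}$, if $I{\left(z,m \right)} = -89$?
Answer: $\frac{1053737421}{1919285} \approx 549.03$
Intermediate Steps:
$- \frac{48773}{I{\left(165,-87 \right)}} + \frac{21884}{21565} = - \frac{48773}{-89} + \frac{21884}{21565} = \left(-48773\right) \left(- \frac{1}{89}\right) + 21884 \cdot \frac{1}{21565} = \frac{48773}{89} + \frac{21884}{21565} = \frac{1053737421}{1919285}$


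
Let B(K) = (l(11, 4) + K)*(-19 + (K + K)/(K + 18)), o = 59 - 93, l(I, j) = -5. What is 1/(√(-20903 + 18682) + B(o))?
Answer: 9204/5330137 - 16*I*√2221/5330137 ≈ 0.0017268 - 0.00014147*I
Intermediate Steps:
o = -34
B(K) = (-19 + 2*K/(18 + K))*(-5 + K) (B(K) = (-5 + K)*(-19 + (K + K)/(K + 18)) = (-5 + K)*(-19 + (2*K)/(18 + K)) = (-5 + K)*(-19 + 2*K/(18 + K)) = (-19 + 2*K/(18 + K))*(-5 + K))
1/(√(-20903 + 18682) + B(o)) = 1/(√(-20903 + 18682) + (1710 - 257*(-34) - 17*(-34)²)/(18 - 34)) = 1/(√(-2221) + (1710 + 8738 - 17*1156)/(-16)) = 1/(I*√2221 - (1710 + 8738 - 19652)/16) = 1/(I*√2221 - 1/16*(-9204)) = 1/(I*√2221 + 2301/4) = 1/(2301/4 + I*√2221)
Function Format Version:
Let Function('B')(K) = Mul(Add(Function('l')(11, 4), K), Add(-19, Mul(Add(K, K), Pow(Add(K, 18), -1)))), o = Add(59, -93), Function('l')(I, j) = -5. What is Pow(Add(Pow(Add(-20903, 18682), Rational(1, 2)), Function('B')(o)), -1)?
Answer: Add(Rational(9204, 5330137), Mul(Rational(-16, 5330137), I, Pow(2221, Rational(1, 2)))) ≈ Add(0.0017268, Mul(-0.00014147, I))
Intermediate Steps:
o = -34
Function('B')(K) = Mul(Add(-19, Mul(2, K, Pow(Add(18, K), -1))), Add(-5, K)) (Function('B')(K) = Mul(Add(-5, K), Add(-19, Mul(Add(K, K), Pow(Add(K, 18), -1)))) = Mul(Add(-5, K), Add(-19, Mul(Mul(2, K), Pow(Add(18, K), -1)))) = Mul(Add(-5, K), Add(-19, Mul(2, K, Pow(Add(18, K), -1)))) = Mul(Add(-19, Mul(2, K, Pow(Add(18, K), -1))), Add(-5, K)))
Pow(Add(Pow(Add(-20903, 18682), Rational(1, 2)), Function('B')(o)), -1) = Pow(Add(Pow(Add(-20903, 18682), Rational(1, 2)), Mul(Pow(Add(18, -34), -1), Add(1710, Mul(-257, -34), Mul(-17, Pow(-34, 2))))), -1) = Pow(Add(Pow(-2221, Rational(1, 2)), Mul(Pow(-16, -1), Add(1710, 8738, Mul(-17, 1156)))), -1) = Pow(Add(Mul(I, Pow(2221, Rational(1, 2))), Mul(Rational(-1, 16), Add(1710, 8738, -19652))), -1) = Pow(Add(Mul(I, Pow(2221, Rational(1, 2))), Mul(Rational(-1, 16), -9204)), -1) = Pow(Add(Mul(I, Pow(2221, Rational(1, 2))), Rational(2301, 4)), -1) = Pow(Add(Rational(2301, 4), Mul(I, Pow(2221, Rational(1, 2)))), -1)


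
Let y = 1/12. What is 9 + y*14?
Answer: 61/6 ≈ 10.167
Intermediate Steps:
y = 1/12 ≈ 0.083333
9 + y*14 = 9 + (1/12)*14 = 9 + 7/6 = 61/6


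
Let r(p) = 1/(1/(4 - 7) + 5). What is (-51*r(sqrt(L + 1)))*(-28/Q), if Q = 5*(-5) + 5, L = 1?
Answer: -153/10 ≈ -15.300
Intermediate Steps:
Q = -20 (Q = -25 + 5 = -20)
r(p) = 3/14 (r(p) = 1/(1/(-3) + 5) = 1/(-1/3 + 5) = 1/(14/3) = 3/14)
(-51*r(sqrt(L + 1)))*(-28/Q) = (-51*3/14)*(-28/(-20)) = -(-306)*(-1)/20 = -153/14*7/5 = -153/10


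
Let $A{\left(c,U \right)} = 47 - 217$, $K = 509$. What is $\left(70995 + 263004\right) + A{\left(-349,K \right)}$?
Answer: $333829$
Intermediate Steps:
$A{\left(c,U \right)} = -170$ ($A{\left(c,U \right)} = 47 - 217 = -170$)
$\left(70995 + 263004\right) + A{\left(-349,K \right)} = \left(70995 + 263004\right) - 170 = 333999 - 170 = 333829$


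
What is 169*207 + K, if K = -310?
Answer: 34673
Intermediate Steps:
169*207 + K = 169*207 - 310 = 34983 - 310 = 34673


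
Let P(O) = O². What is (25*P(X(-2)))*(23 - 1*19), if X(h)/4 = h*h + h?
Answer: 6400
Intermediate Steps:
X(h) = 4*h + 4*h² (X(h) = 4*(h*h + h) = 4*(h² + h) = 4*(h + h²) = 4*h + 4*h²)
(25*P(X(-2)))*(23 - 1*19) = (25*(4*(-2)*(1 - 2))²)*(23 - 1*19) = (25*(4*(-2)*(-1))²)*(23 - 19) = (25*8²)*4 = (25*64)*4 = 1600*4 = 6400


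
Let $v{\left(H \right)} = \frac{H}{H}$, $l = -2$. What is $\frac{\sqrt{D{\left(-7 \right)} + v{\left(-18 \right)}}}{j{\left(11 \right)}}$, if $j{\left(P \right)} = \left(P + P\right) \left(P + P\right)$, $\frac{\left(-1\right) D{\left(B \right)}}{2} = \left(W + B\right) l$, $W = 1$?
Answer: $\frac{i \sqrt{23}}{484} \approx 0.0099087 i$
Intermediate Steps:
$D{\left(B \right)} = 4 + 4 B$ ($D{\left(B \right)} = - 2 \left(1 + B\right) \left(-2\right) = - 2 \left(-2 - 2 B\right) = 4 + 4 B$)
$j{\left(P \right)} = 4 P^{2}$ ($j{\left(P \right)} = 2 P 2 P = 4 P^{2}$)
$v{\left(H \right)} = 1$
$\frac{\sqrt{D{\left(-7 \right)} + v{\left(-18 \right)}}}{j{\left(11 \right)}} = \frac{\sqrt{\left(4 + 4 \left(-7\right)\right) + 1}}{4 \cdot 11^{2}} = \frac{\sqrt{\left(4 - 28\right) + 1}}{4 \cdot 121} = \frac{\sqrt{-24 + 1}}{484} = \sqrt{-23} \cdot \frac{1}{484} = i \sqrt{23} \cdot \frac{1}{484} = \frac{i \sqrt{23}}{484}$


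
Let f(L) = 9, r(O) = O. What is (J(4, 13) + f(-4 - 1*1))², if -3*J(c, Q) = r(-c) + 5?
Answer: 676/9 ≈ 75.111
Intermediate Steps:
J(c, Q) = -5/3 + c/3 (J(c, Q) = -(-c + 5)/3 = -(5 - c)/3 = -5/3 + c/3)
(J(4, 13) + f(-4 - 1*1))² = ((-5/3 + (⅓)*4) + 9)² = ((-5/3 + 4/3) + 9)² = (-⅓ + 9)² = (26/3)² = 676/9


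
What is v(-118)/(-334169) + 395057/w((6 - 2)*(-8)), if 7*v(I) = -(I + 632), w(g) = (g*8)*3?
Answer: -924110223679/1796492544 ≈ -514.40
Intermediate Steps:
w(g) = 24*g (w(g) = (8*g)*3 = 24*g)
v(I) = -632/7 - I/7 (v(I) = (-(I + 632))/7 = (-(632 + I))/7 = (-632 - I)/7 = -632/7 - I/7)
v(-118)/(-334169) + 395057/w((6 - 2)*(-8)) = (-632/7 - 1/7*(-118))/(-334169) + 395057/((24*((6 - 2)*(-8)))) = (-632/7 + 118/7)*(-1/334169) + 395057/((24*(4*(-8)))) = -514/7*(-1/334169) + 395057/((24*(-32))) = 514/2339183 + 395057/(-768) = 514/2339183 + 395057*(-1/768) = 514/2339183 - 395057/768 = -924110223679/1796492544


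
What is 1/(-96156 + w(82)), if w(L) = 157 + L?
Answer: -1/95917 ≈ -1.0426e-5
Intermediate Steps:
1/(-96156 + w(82)) = 1/(-96156 + (157 + 82)) = 1/(-96156 + 239) = 1/(-95917) = -1/95917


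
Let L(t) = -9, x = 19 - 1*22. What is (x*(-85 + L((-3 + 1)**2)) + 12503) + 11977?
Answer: 24762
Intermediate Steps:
x = -3 (x = 19 - 22 = -3)
(x*(-85 + L((-3 + 1)**2)) + 12503) + 11977 = (-3*(-85 - 9) + 12503) + 11977 = (-3*(-94) + 12503) + 11977 = (282 + 12503) + 11977 = 12785 + 11977 = 24762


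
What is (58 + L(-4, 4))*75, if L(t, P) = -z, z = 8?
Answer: 3750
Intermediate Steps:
L(t, P) = -8 (L(t, P) = -1*8 = -8)
(58 + L(-4, 4))*75 = (58 - 8)*75 = 50*75 = 3750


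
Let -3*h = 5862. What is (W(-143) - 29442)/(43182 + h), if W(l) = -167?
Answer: -29609/41228 ≈ -0.71818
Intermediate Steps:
h = -1954 (h = -⅓*5862 = -1954)
(W(-143) - 29442)/(43182 + h) = (-167 - 29442)/(43182 - 1954) = -29609/41228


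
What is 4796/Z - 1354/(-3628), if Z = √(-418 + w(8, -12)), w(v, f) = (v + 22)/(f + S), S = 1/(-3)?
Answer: 677/1814 - 2398*I*√143893/3889 ≈ 0.37321 - 233.9*I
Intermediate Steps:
S = -⅓ ≈ -0.33333
w(v, f) = (22 + v)/(-⅓ + f) (w(v, f) = (v + 22)/(f - ⅓) = (22 + v)/(-⅓ + f))
Z = 2*I*√143893/37 (Z = √(-418 + 3*(22 + 8)/(-1 + 3*(-12))) = √(-418 + 3*30/(-1 - 36)) = √(-418 + 3*30/(-37)) = √(-418 + 3*(-1/37)*30) = √(-418 - 90/37) = √(-15556/37) = 2*I*√143893/37 ≈ 20.504*I)
4796/Z - 1354/(-3628) = 4796/((2*I*√143893/37)) - 1354/(-3628) = 4796*(-I*√143893/7778) - 1354*(-1/3628) = -2398*I*√143893/3889 + 677/1814 = 677/1814 - 2398*I*√143893/3889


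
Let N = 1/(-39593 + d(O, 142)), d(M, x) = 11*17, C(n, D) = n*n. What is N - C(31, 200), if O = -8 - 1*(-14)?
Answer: -37869167/39406 ≈ -961.00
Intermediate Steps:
O = 6 (O = -8 + 14 = 6)
C(n, D) = n**2
d(M, x) = 187
N = -1/39406 (N = 1/(-39593 + 187) = 1/(-39406) = -1/39406 ≈ -2.5377e-5)
N - C(31, 200) = -1/39406 - 1*31**2 = -1/39406 - 1*961 = -1/39406 - 961 = -37869167/39406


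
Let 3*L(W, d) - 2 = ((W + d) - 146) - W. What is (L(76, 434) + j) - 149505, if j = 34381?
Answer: -345082/3 ≈ -1.1503e+5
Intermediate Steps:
L(W, d) = -48 + d/3 (L(W, d) = ⅔ + (((W + d) - 146) - W)/3 = ⅔ + ((-146 + W + d) - W)/3 = ⅔ + (-146 + d)/3 = ⅔ + (-146/3 + d/3) = -48 + d/3)
(L(76, 434) + j) - 149505 = ((-48 + (⅓)*434) + 34381) - 149505 = ((-48 + 434/3) + 34381) - 149505 = (290/3 + 34381) - 149505 = 103433/3 - 149505 = -345082/3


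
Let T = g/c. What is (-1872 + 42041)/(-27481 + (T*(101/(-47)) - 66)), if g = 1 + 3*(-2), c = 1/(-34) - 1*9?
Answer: -579598501/397492833 ≈ -1.4581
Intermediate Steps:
c = -307/34 (c = -1/34 - 9 = -307/34 ≈ -9.0294)
g = -5 (g = 1 - 6 = -5)
T = 170/307 (T = -5/(-307/34) = -5*(-34/307) = 170/307 ≈ 0.55375)
(-1872 + 42041)/(-27481 + (T*(101/(-47)) - 66)) = (-1872 + 42041)/(-27481 + (170*(101/(-47))/307 - 66)) = 40169/(-27481 + (170*(101*(-1/47))/307 - 66)) = 40169/(-27481 + ((170/307)*(-101/47) - 66)) = 40169/(-27481 + (-17170/14429 - 66)) = 40169/(-27481 - 969484/14429) = 40169/(-397492833/14429) = 40169*(-14429/397492833) = -579598501/397492833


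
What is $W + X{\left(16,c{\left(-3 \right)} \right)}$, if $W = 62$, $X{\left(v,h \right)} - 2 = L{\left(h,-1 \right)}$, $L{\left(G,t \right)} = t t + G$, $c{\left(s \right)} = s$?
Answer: $62$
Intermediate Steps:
$L{\left(G,t \right)} = G + t^{2}$ ($L{\left(G,t \right)} = t^{2} + G = G + t^{2}$)
$X{\left(v,h \right)} = 3 + h$ ($X{\left(v,h \right)} = 2 + \left(h + \left(-1\right)^{2}\right) = 2 + \left(h + 1\right) = 2 + \left(1 + h\right) = 3 + h$)
$W + X{\left(16,c{\left(-3 \right)} \right)} = 62 + \left(3 - 3\right) = 62 + 0 = 62$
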